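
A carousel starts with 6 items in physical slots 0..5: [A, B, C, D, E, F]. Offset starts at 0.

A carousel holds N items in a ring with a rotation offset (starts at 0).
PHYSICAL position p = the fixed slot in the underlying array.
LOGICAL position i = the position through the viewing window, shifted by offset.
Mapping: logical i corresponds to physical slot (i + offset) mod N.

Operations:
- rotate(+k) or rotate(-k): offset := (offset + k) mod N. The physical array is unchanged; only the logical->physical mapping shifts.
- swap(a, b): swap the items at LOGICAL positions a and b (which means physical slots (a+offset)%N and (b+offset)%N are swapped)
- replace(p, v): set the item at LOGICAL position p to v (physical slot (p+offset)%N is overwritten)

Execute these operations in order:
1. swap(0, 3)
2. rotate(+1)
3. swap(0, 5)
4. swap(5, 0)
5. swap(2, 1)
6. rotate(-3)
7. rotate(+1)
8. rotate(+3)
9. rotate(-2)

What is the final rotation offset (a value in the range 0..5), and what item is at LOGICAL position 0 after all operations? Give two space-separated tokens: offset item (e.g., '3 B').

After op 1 (swap(0, 3)): offset=0, physical=[D,B,C,A,E,F], logical=[D,B,C,A,E,F]
After op 2 (rotate(+1)): offset=1, physical=[D,B,C,A,E,F], logical=[B,C,A,E,F,D]
After op 3 (swap(0, 5)): offset=1, physical=[B,D,C,A,E,F], logical=[D,C,A,E,F,B]
After op 4 (swap(5, 0)): offset=1, physical=[D,B,C,A,E,F], logical=[B,C,A,E,F,D]
After op 5 (swap(2, 1)): offset=1, physical=[D,B,A,C,E,F], logical=[B,A,C,E,F,D]
After op 6 (rotate(-3)): offset=4, physical=[D,B,A,C,E,F], logical=[E,F,D,B,A,C]
After op 7 (rotate(+1)): offset=5, physical=[D,B,A,C,E,F], logical=[F,D,B,A,C,E]
After op 8 (rotate(+3)): offset=2, physical=[D,B,A,C,E,F], logical=[A,C,E,F,D,B]
After op 9 (rotate(-2)): offset=0, physical=[D,B,A,C,E,F], logical=[D,B,A,C,E,F]

Answer: 0 D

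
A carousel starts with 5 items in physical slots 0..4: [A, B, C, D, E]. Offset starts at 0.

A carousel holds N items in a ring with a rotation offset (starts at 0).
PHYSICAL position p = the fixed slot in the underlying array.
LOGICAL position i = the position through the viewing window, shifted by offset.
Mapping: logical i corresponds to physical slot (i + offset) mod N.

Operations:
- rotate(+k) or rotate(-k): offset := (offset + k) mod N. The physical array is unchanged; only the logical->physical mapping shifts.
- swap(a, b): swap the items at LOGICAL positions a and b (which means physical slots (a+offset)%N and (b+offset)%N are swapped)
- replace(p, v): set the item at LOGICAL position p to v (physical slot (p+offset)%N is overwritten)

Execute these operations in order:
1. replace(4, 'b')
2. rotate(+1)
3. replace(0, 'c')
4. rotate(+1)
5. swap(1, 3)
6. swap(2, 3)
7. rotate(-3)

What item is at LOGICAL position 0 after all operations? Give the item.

Answer: D

Derivation:
After op 1 (replace(4, 'b')): offset=0, physical=[A,B,C,D,b], logical=[A,B,C,D,b]
After op 2 (rotate(+1)): offset=1, physical=[A,B,C,D,b], logical=[B,C,D,b,A]
After op 3 (replace(0, 'c')): offset=1, physical=[A,c,C,D,b], logical=[c,C,D,b,A]
After op 4 (rotate(+1)): offset=2, physical=[A,c,C,D,b], logical=[C,D,b,A,c]
After op 5 (swap(1, 3)): offset=2, physical=[D,c,C,A,b], logical=[C,A,b,D,c]
After op 6 (swap(2, 3)): offset=2, physical=[b,c,C,A,D], logical=[C,A,D,b,c]
After op 7 (rotate(-3)): offset=4, physical=[b,c,C,A,D], logical=[D,b,c,C,A]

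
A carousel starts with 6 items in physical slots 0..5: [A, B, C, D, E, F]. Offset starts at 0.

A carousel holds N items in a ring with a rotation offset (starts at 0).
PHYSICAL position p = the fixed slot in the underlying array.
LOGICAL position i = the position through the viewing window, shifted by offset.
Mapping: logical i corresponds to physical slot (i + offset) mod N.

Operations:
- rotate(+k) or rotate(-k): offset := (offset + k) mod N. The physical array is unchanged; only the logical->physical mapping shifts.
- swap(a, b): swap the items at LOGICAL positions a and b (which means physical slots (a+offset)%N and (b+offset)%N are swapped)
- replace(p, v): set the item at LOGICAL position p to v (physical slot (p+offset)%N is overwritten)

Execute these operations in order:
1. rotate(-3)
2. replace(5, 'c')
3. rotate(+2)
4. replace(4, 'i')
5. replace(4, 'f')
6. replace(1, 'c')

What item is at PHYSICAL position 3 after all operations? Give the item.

After op 1 (rotate(-3)): offset=3, physical=[A,B,C,D,E,F], logical=[D,E,F,A,B,C]
After op 2 (replace(5, 'c')): offset=3, physical=[A,B,c,D,E,F], logical=[D,E,F,A,B,c]
After op 3 (rotate(+2)): offset=5, physical=[A,B,c,D,E,F], logical=[F,A,B,c,D,E]
After op 4 (replace(4, 'i')): offset=5, physical=[A,B,c,i,E,F], logical=[F,A,B,c,i,E]
After op 5 (replace(4, 'f')): offset=5, physical=[A,B,c,f,E,F], logical=[F,A,B,c,f,E]
After op 6 (replace(1, 'c')): offset=5, physical=[c,B,c,f,E,F], logical=[F,c,B,c,f,E]

Answer: f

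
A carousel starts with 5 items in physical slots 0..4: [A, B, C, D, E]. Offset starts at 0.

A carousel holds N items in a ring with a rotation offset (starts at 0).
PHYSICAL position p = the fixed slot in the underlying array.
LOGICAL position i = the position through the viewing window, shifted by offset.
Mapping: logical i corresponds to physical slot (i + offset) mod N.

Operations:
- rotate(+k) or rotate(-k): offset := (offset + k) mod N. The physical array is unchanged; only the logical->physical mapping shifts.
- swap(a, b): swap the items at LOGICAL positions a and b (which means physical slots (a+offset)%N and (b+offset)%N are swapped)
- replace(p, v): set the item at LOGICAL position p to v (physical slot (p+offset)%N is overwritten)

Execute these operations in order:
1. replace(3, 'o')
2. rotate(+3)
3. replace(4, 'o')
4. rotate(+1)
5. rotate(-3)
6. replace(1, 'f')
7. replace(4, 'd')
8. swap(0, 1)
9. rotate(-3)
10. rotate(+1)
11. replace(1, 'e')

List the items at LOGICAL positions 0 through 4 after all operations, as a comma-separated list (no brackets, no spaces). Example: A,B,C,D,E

Answer: E,e,f,B,o

Derivation:
After op 1 (replace(3, 'o')): offset=0, physical=[A,B,C,o,E], logical=[A,B,C,o,E]
After op 2 (rotate(+3)): offset=3, physical=[A,B,C,o,E], logical=[o,E,A,B,C]
After op 3 (replace(4, 'o')): offset=3, physical=[A,B,o,o,E], logical=[o,E,A,B,o]
After op 4 (rotate(+1)): offset=4, physical=[A,B,o,o,E], logical=[E,A,B,o,o]
After op 5 (rotate(-3)): offset=1, physical=[A,B,o,o,E], logical=[B,o,o,E,A]
After op 6 (replace(1, 'f')): offset=1, physical=[A,B,f,o,E], logical=[B,f,o,E,A]
After op 7 (replace(4, 'd')): offset=1, physical=[d,B,f,o,E], logical=[B,f,o,E,d]
After op 8 (swap(0, 1)): offset=1, physical=[d,f,B,o,E], logical=[f,B,o,E,d]
After op 9 (rotate(-3)): offset=3, physical=[d,f,B,o,E], logical=[o,E,d,f,B]
After op 10 (rotate(+1)): offset=4, physical=[d,f,B,o,E], logical=[E,d,f,B,o]
After op 11 (replace(1, 'e')): offset=4, physical=[e,f,B,o,E], logical=[E,e,f,B,o]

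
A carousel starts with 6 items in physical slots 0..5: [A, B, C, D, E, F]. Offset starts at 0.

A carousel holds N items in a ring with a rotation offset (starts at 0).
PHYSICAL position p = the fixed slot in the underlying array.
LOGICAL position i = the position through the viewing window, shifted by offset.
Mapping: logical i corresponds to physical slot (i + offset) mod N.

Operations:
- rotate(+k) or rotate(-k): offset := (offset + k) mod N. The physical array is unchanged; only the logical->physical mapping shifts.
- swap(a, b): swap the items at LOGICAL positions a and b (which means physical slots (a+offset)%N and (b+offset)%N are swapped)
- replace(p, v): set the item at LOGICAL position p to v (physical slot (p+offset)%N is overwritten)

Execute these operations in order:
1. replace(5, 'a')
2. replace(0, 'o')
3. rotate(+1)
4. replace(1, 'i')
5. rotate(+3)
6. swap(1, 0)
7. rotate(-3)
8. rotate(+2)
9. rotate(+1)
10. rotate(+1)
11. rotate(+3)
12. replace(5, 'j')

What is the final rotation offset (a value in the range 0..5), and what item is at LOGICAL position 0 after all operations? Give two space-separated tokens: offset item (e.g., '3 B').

Answer: 2 i

Derivation:
After op 1 (replace(5, 'a')): offset=0, physical=[A,B,C,D,E,a], logical=[A,B,C,D,E,a]
After op 2 (replace(0, 'o')): offset=0, physical=[o,B,C,D,E,a], logical=[o,B,C,D,E,a]
After op 3 (rotate(+1)): offset=1, physical=[o,B,C,D,E,a], logical=[B,C,D,E,a,o]
After op 4 (replace(1, 'i')): offset=1, physical=[o,B,i,D,E,a], logical=[B,i,D,E,a,o]
After op 5 (rotate(+3)): offset=4, physical=[o,B,i,D,E,a], logical=[E,a,o,B,i,D]
After op 6 (swap(1, 0)): offset=4, physical=[o,B,i,D,a,E], logical=[a,E,o,B,i,D]
After op 7 (rotate(-3)): offset=1, physical=[o,B,i,D,a,E], logical=[B,i,D,a,E,o]
After op 8 (rotate(+2)): offset=3, physical=[o,B,i,D,a,E], logical=[D,a,E,o,B,i]
After op 9 (rotate(+1)): offset=4, physical=[o,B,i,D,a,E], logical=[a,E,o,B,i,D]
After op 10 (rotate(+1)): offset=5, physical=[o,B,i,D,a,E], logical=[E,o,B,i,D,a]
After op 11 (rotate(+3)): offset=2, physical=[o,B,i,D,a,E], logical=[i,D,a,E,o,B]
After op 12 (replace(5, 'j')): offset=2, physical=[o,j,i,D,a,E], logical=[i,D,a,E,o,j]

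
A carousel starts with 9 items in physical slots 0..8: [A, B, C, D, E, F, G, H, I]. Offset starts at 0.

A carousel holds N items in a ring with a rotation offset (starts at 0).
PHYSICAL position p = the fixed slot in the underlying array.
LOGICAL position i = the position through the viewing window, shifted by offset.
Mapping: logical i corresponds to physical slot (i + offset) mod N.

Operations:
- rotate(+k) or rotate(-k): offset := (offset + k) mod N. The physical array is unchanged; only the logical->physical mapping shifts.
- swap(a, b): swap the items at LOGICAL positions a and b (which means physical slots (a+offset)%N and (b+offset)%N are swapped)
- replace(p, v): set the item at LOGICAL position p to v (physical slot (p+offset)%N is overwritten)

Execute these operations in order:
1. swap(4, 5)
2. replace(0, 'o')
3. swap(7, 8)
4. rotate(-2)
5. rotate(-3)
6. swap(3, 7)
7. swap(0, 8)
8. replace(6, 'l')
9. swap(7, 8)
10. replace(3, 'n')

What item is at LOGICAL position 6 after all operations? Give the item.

Answer: l

Derivation:
After op 1 (swap(4, 5)): offset=0, physical=[A,B,C,D,F,E,G,H,I], logical=[A,B,C,D,F,E,G,H,I]
After op 2 (replace(0, 'o')): offset=0, physical=[o,B,C,D,F,E,G,H,I], logical=[o,B,C,D,F,E,G,H,I]
After op 3 (swap(7, 8)): offset=0, physical=[o,B,C,D,F,E,G,I,H], logical=[o,B,C,D,F,E,G,I,H]
After op 4 (rotate(-2)): offset=7, physical=[o,B,C,D,F,E,G,I,H], logical=[I,H,o,B,C,D,F,E,G]
After op 5 (rotate(-3)): offset=4, physical=[o,B,C,D,F,E,G,I,H], logical=[F,E,G,I,H,o,B,C,D]
After op 6 (swap(3, 7)): offset=4, physical=[o,B,I,D,F,E,G,C,H], logical=[F,E,G,C,H,o,B,I,D]
After op 7 (swap(0, 8)): offset=4, physical=[o,B,I,F,D,E,G,C,H], logical=[D,E,G,C,H,o,B,I,F]
After op 8 (replace(6, 'l')): offset=4, physical=[o,l,I,F,D,E,G,C,H], logical=[D,E,G,C,H,o,l,I,F]
After op 9 (swap(7, 8)): offset=4, physical=[o,l,F,I,D,E,G,C,H], logical=[D,E,G,C,H,o,l,F,I]
After op 10 (replace(3, 'n')): offset=4, physical=[o,l,F,I,D,E,G,n,H], logical=[D,E,G,n,H,o,l,F,I]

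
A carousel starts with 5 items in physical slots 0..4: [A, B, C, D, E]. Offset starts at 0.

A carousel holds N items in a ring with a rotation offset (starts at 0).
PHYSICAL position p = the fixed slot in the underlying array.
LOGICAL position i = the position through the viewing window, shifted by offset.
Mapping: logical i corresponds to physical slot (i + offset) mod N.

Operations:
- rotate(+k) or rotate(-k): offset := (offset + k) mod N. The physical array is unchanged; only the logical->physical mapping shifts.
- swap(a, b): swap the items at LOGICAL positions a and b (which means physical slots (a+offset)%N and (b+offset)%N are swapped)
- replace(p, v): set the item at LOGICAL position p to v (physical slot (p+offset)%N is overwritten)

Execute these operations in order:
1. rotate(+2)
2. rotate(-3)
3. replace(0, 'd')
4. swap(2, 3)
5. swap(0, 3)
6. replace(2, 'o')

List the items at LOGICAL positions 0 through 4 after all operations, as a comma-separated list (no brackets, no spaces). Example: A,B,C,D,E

Answer: B,A,o,d,D

Derivation:
After op 1 (rotate(+2)): offset=2, physical=[A,B,C,D,E], logical=[C,D,E,A,B]
After op 2 (rotate(-3)): offset=4, physical=[A,B,C,D,E], logical=[E,A,B,C,D]
After op 3 (replace(0, 'd')): offset=4, physical=[A,B,C,D,d], logical=[d,A,B,C,D]
After op 4 (swap(2, 3)): offset=4, physical=[A,C,B,D,d], logical=[d,A,C,B,D]
After op 5 (swap(0, 3)): offset=4, physical=[A,C,d,D,B], logical=[B,A,C,d,D]
After op 6 (replace(2, 'o')): offset=4, physical=[A,o,d,D,B], logical=[B,A,o,d,D]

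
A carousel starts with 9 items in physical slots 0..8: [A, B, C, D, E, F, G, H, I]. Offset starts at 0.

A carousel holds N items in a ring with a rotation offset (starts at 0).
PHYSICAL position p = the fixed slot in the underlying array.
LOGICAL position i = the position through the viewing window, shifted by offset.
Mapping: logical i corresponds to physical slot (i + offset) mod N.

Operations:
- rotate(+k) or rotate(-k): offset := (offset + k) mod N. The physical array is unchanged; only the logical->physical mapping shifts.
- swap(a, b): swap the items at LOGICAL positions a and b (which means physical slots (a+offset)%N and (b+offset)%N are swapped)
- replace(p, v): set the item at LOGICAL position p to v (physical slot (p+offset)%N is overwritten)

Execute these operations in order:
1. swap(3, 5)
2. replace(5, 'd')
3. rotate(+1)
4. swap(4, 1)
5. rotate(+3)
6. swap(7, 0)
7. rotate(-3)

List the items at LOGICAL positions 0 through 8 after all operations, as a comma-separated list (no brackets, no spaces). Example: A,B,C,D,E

Answer: B,E,F,d,C,G,H,I,A

Derivation:
After op 1 (swap(3, 5)): offset=0, physical=[A,B,C,F,E,D,G,H,I], logical=[A,B,C,F,E,D,G,H,I]
After op 2 (replace(5, 'd')): offset=0, physical=[A,B,C,F,E,d,G,H,I], logical=[A,B,C,F,E,d,G,H,I]
After op 3 (rotate(+1)): offset=1, physical=[A,B,C,F,E,d,G,H,I], logical=[B,C,F,E,d,G,H,I,A]
After op 4 (swap(4, 1)): offset=1, physical=[A,B,d,F,E,C,G,H,I], logical=[B,d,F,E,C,G,H,I,A]
After op 5 (rotate(+3)): offset=4, physical=[A,B,d,F,E,C,G,H,I], logical=[E,C,G,H,I,A,B,d,F]
After op 6 (swap(7, 0)): offset=4, physical=[A,B,E,F,d,C,G,H,I], logical=[d,C,G,H,I,A,B,E,F]
After op 7 (rotate(-3)): offset=1, physical=[A,B,E,F,d,C,G,H,I], logical=[B,E,F,d,C,G,H,I,A]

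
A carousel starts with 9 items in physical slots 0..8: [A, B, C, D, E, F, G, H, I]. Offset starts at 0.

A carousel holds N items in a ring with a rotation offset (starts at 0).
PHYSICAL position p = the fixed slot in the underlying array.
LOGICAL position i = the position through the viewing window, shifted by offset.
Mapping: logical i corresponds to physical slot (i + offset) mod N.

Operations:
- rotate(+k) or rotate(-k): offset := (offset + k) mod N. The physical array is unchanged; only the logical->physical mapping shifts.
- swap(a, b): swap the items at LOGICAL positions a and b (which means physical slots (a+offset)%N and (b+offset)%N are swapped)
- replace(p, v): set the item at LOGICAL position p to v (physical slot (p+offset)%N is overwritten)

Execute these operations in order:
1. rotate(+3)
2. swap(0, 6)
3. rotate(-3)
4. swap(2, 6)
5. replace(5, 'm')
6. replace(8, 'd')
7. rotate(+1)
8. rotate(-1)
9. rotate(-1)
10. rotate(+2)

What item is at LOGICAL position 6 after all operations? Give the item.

After op 1 (rotate(+3)): offset=3, physical=[A,B,C,D,E,F,G,H,I], logical=[D,E,F,G,H,I,A,B,C]
After op 2 (swap(0, 6)): offset=3, physical=[D,B,C,A,E,F,G,H,I], logical=[A,E,F,G,H,I,D,B,C]
After op 3 (rotate(-3)): offset=0, physical=[D,B,C,A,E,F,G,H,I], logical=[D,B,C,A,E,F,G,H,I]
After op 4 (swap(2, 6)): offset=0, physical=[D,B,G,A,E,F,C,H,I], logical=[D,B,G,A,E,F,C,H,I]
After op 5 (replace(5, 'm')): offset=0, physical=[D,B,G,A,E,m,C,H,I], logical=[D,B,G,A,E,m,C,H,I]
After op 6 (replace(8, 'd')): offset=0, physical=[D,B,G,A,E,m,C,H,d], logical=[D,B,G,A,E,m,C,H,d]
After op 7 (rotate(+1)): offset=1, physical=[D,B,G,A,E,m,C,H,d], logical=[B,G,A,E,m,C,H,d,D]
After op 8 (rotate(-1)): offset=0, physical=[D,B,G,A,E,m,C,H,d], logical=[D,B,G,A,E,m,C,H,d]
After op 9 (rotate(-1)): offset=8, physical=[D,B,G,A,E,m,C,H,d], logical=[d,D,B,G,A,E,m,C,H]
After op 10 (rotate(+2)): offset=1, physical=[D,B,G,A,E,m,C,H,d], logical=[B,G,A,E,m,C,H,d,D]

Answer: H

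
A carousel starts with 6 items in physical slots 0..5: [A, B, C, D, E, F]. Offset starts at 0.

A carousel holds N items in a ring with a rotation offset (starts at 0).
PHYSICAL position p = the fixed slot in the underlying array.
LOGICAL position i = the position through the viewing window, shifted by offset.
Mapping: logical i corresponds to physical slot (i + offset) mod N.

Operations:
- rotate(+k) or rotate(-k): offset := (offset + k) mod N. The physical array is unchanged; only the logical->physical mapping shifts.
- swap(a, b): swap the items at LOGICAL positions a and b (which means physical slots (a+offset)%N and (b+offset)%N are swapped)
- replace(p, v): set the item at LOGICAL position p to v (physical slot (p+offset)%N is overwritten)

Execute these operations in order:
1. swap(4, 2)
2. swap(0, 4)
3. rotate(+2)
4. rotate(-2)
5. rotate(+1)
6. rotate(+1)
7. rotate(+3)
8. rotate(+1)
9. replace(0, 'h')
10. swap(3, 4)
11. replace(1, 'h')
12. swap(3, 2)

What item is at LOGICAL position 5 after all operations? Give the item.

Answer: F

Derivation:
After op 1 (swap(4, 2)): offset=0, physical=[A,B,E,D,C,F], logical=[A,B,E,D,C,F]
After op 2 (swap(0, 4)): offset=0, physical=[C,B,E,D,A,F], logical=[C,B,E,D,A,F]
After op 3 (rotate(+2)): offset=2, physical=[C,B,E,D,A,F], logical=[E,D,A,F,C,B]
After op 4 (rotate(-2)): offset=0, physical=[C,B,E,D,A,F], logical=[C,B,E,D,A,F]
After op 5 (rotate(+1)): offset=1, physical=[C,B,E,D,A,F], logical=[B,E,D,A,F,C]
After op 6 (rotate(+1)): offset=2, physical=[C,B,E,D,A,F], logical=[E,D,A,F,C,B]
After op 7 (rotate(+3)): offset=5, physical=[C,B,E,D,A,F], logical=[F,C,B,E,D,A]
After op 8 (rotate(+1)): offset=0, physical=[C,B,E,D,A,F], logical=[C,B,E,D,A,F]
After op 9 (replace(0, 'h')): offset=0, physical=[h,B,E,D,A,F], logical=[h,B,E,D,A,F]
After op 10 (swap(3, 4)): offset=0, physical=[h,B,E,A,D,F], logical=[h,B,E,A,D,F]
After op 11 (replace(1, 'h')): offset=0, physical=[h,h,E,A,D,F], logical=[h,h,E,A,D,F]
After op 12 (swap(3, 2)): offset=0, physical=[h,h,A,E,D,F], logical=[h,h,A,E,D,F]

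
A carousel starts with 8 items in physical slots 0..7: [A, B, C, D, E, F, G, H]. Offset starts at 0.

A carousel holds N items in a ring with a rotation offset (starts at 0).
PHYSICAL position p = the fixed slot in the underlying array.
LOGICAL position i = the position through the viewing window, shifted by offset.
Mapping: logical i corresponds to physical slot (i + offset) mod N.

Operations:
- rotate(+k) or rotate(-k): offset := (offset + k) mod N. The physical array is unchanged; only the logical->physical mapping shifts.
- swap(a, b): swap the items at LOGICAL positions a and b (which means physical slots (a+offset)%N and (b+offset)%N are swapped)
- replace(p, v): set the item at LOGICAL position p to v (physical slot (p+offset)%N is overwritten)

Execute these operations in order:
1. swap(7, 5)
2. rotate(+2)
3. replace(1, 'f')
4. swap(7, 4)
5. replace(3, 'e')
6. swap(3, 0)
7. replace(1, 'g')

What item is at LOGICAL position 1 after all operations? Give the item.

After op 1 (swap(7, 5)): offset=0, physical=[A,B,C,D,E,H,G,F], logical=[A,B,C,D,E,H,G,F]
After op 2 (rotate(+2)): offset=2, physical=[A,B,C,D,E,H,G,F], logical=[C,D,E,H,G,F,A,B]
After op 3 (replace(1, 'f')): offset=2, physical=[A,B,C,f,E,H,G,F], logical=[C,f,E,H,G,F,A,B]
After op 4 (swap(7, 4)): offset=2, physical=[A,G,C,f,E,H,B,F], logical=[C,f,E,H,B,F,A,G]
After op 5 (replace(3, 'e')): offset=2, physical=[A,G,C,f,E,e,B,F], logical=[C,f,E,e,B,F,A,G]
After op 6 (swap(3, 0)): offset=2, physical=[A,G,e,f,E,C,B,F], logical=[e,f,E,C,B,F,A,G]
After op 7 (replace(1, 'g')): offset=2, physical=[A,G,e,g,E,C,B,F], logical=[e,g,E,C,B,F,A,G]

Answer: g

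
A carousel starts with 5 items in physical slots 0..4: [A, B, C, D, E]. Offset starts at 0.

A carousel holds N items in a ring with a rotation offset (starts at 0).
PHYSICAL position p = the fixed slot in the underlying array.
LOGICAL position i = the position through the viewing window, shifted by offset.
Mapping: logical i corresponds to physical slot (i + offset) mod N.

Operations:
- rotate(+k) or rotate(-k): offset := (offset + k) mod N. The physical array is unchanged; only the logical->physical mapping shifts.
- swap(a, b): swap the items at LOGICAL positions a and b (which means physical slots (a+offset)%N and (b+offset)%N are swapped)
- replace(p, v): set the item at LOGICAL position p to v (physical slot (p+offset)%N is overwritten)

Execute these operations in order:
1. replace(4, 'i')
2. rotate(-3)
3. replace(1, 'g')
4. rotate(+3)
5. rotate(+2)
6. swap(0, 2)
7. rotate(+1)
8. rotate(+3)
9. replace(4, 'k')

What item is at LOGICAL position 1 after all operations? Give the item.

Answer: i

Derivation:
After op 1 (replace(4, 'i')): offset=0, physical=[A,B,C,D,i], logical=[A,B,C,D,i]
After op 2 (rotate(-3)): offset=2, physical=[A,B,C,D,i], logical=[C,D,i,A,B]
After op 3 (replace(1, 'g')): offset=2, physical=[A,B,C,g,i], logical=[C,g,i,A,B]
After op 4 (rotate(+3)): offset=0, physical=[A,B,C,g,i], logical=[A,B,C,g,i]
After op 5 (rotate(+2)): offset=2, physical=[A,B,C,g,i], logical=[C,g,i,A,B]
After op 6 (swap(0, 2)): offset=2, physical=[A,B,i,g,C], logical=[i,g,C,A,B]
After op 7 (rotate(+1)): offset=3, physical=[A,B,i,g,C], logical=[g,C,A,B,i]
After op 8 (rotate(+3)): offset=1, physical=[A,B,i,g,C], logical=[B,i,g,C,A]
After op 9 (replace(4, 'k')): offset=1, physical=[k,B,i,g,C], logical=[B,i,g,C,k]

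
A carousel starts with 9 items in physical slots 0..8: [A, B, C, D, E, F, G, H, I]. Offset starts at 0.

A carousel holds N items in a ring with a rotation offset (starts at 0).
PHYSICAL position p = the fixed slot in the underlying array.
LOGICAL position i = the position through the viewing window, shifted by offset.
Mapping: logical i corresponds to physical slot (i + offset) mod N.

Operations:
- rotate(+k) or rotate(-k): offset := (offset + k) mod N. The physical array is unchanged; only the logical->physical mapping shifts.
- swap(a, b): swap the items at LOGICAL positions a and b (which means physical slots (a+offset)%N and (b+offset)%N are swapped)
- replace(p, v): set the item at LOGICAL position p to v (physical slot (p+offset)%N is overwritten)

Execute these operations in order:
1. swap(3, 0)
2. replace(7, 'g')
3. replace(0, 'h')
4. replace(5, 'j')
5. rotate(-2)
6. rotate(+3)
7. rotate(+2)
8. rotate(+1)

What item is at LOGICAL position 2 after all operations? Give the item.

After op 1 (swap(3, 0)): offset=0, physical=[D,B,C,A,E,F,G,H,I], logical=[D,B,C,A,E,F,G,H,I]
After op 2 (replace(7, 'g')): offset=0, physical=[D,B,C,A,E,F,G,g,I], logical=[D,B,C,A,E,F,G,g,I]
After op 3 (replace(0, 'h')): offset=0, physical=[h,B,C,A,E,F,G,g,I], logical=[h,B,C,A,E,F,G,g,I]
After op 4 (replace(5, 'j')): offset=0, physical=[h,B,C,A,E,j,G,g,I], logical=[h,B,C,A,E,j,G,g,I]
After op 5 (rotate(-2)): offset=7, physical=[h,B,C,A,E,j,G,g,I], logical=[g,I,h,B,C,A,E,j,G]
After op 6 (rotate(+3)): offset=1, physical=[h,B,C,A,E,j,G,g,I], logical=[B,C,A,E,j,G,g,I,h]
After op 7 (rotate(+2)): offset=3, physical=[h,B,C,A,E,j,G,g,I], logical=[A,E,j,G,g,I,h,B,C]
After op 8 (rotate(+1)): offset=4, physical=[h,B,C,A,E,j,G,g,I], logical=[E,j,G,g,I,h,B,C,A]

Answer: G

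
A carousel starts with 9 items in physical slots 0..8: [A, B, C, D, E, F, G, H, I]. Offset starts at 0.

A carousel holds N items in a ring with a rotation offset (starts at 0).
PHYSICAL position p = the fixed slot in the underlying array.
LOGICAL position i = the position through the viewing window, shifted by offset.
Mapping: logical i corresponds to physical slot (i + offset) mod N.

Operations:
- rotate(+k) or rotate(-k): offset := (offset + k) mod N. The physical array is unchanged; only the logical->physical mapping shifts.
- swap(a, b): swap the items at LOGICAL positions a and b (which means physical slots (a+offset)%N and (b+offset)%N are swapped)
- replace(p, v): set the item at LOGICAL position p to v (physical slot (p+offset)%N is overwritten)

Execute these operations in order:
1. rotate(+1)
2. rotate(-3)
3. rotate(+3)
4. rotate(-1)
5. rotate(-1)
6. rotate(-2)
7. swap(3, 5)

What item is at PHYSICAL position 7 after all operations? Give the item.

Answer: H

Derivation:
After op 1 (rotate(+1)): offset=1, physical=[A,B,C,D,E,F,G,H,I], logical=[B,C,D,E,F,G,H,I,A]
After op 2 (rotate(-3)): offset=7, physical=[A,B,C,D,E,F,G,H,I], logical=[H,I,A,B,C,D,E,F,G]
After op 3 (rotate(+3)): offset=1, physical=[A,B,C,D,E,F,G,H,I], logical=[B,C,D,E,F,G,H,I,A]
After op 4 (rotate(-1)): offset=0, physical=[A,B,C,D,E,F,G,H,I], logical=[A,B,C,D,E,F,G,H,I]
After op 5 (rotate(-1)): offset=8, physical=[A,B,C,D,E,F,G,H,I], logical=[I,A,B,C,D,E,F,G,H]
After op 6 (rotate(-2)): offset=6, physical=[A,B,C,D,E,F,G,H,I], logical=[G,H,I,A,B,C,D,E,F]
After op 7 (swap(3, 5)): offset=6, physical=[C,B,A,D,E,F,G,H,I], logical=[G,H,I,C,B,A,D,E,F]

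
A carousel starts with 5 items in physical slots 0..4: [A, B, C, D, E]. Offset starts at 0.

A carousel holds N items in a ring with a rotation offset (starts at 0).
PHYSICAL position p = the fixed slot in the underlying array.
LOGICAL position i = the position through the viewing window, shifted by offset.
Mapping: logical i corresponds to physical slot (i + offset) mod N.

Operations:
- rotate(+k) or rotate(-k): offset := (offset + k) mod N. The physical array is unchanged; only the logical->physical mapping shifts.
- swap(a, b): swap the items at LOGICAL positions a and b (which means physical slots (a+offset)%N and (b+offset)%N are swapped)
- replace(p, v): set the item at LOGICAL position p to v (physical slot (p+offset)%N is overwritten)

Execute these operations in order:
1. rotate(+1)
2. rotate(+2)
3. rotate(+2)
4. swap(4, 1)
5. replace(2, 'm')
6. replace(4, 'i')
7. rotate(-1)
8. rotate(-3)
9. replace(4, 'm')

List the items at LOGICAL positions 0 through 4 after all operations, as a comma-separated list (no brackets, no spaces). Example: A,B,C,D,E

After op 1 (rotate(+1)): offset=1, physical=[A,B,C,D,E], logical=[B,C,D,E,A]
After op 2 (rotate(+2)): offset=3, physical=[A,B,C,D,E], logical=[D,E,A,B,C]
After op 3 (rotate(+2)): offset=0, physical=[A,B,C,D,E], logical=[A,B,C,D,E]
After op 4 (swap(4, 1)): offset=0, physical=[A,E,C,D,B], logical=[A,E,C,D,B]
After op 5 (replace(2, 'm')): offset=0, physical=[A,E,m,D,B], logical=[A,E,m,D,B]
After op 6 (replace(4, 'i')): offset=0, physical=[A,E,m,D,i], logical=[A,E,m,D,i]
After op 7 (rotate(-1)): offset=4, physical=[A,E,m,D,i], logical=[i,A,E,m,D]
After op 8 (rotate(-3)): offset=1, physical=[A,E,m,D,i], logical=[E,m,D,i,A]
After op 9 (replace(4, 'm')): offset=1, physical=[m,E,m,D,i], logical=[E,m,D,i,m]

Answer: E,m,D,i,m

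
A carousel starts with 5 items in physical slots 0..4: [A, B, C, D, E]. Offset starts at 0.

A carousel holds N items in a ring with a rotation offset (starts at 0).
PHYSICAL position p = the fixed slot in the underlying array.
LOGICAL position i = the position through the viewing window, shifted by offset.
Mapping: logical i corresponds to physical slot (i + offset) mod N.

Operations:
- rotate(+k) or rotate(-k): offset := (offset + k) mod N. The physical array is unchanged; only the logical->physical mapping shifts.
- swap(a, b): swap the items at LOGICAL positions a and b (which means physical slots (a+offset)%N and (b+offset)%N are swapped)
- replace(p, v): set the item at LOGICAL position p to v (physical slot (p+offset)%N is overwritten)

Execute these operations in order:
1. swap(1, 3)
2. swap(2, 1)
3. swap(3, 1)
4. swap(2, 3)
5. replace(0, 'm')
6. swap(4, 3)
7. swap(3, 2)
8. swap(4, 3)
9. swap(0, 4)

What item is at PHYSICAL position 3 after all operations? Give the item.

After op 1 (swap(1, 3)): offset=0, physical=[A,D,C,B,E], logical=[A,D,C,B,E]
After op 2 (swap(2, 1)): offset=0, physical=[A,C,D,B,E], logical=[A,C,D,B,E]
After op 3 (swap(3, 1)): offset=0, physical=[A,B,D,C,E], logical=[A,B,D,C,E]
After op 4 (swap(2, 3)): offset=0, physical=[A,B,C,D,E], logical=[A,B,C,D,E]
After op 5 (replace(0, 'm')): offset=0, physical=[m,B,C,D,E], logical=[m,B,C,D,E]
After op 6 (swap(4, 3)): offset=0, physical=[m,B,C,E,D], logical=[m,B,C,E,D]
After op 7 (swap(3, 2)): offset=0, physical=[m,B,E,C,D], logical=[m,B,E,C,D]
After op 8 (swap(4, 3)): offset=0, physical=[m,B,E,D,C], logical=[m,B,E,D,C]
After op 9 (swap(0, 4)): offset=0, physical=[C,B,E,D,m], logical=[C,B,E,D,m]

Answer: D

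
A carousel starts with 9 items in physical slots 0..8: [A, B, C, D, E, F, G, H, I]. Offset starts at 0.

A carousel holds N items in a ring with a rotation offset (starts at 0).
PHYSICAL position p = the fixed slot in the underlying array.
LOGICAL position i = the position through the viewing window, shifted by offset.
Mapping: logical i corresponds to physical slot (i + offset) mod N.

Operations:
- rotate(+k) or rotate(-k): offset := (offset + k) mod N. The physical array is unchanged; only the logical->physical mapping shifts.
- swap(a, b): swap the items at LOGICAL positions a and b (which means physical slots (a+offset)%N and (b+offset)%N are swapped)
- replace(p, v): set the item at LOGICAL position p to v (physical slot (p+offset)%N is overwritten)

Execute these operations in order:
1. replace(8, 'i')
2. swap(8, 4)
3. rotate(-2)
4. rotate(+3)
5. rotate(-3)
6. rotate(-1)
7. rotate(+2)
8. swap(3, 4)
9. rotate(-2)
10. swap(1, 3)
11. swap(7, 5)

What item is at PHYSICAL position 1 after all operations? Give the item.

After op 1 (replace(8, 'i')): offset=0, physical=[A,B,C,D,E,F,G,H,i], logical=[A,B,C,D,E,F,G,H,i]
After op 2 (swap(8, 4)): offset=0, physical=[A,B,C,D,i,F,G,H,E], logical=[A,B,C,D,i,F,G,H,E]
After op 3 (rotate(-2)): offset=7, physical=[A,B,C,D,i,F,G,H,E], logical=[H,E,A,B,C,D,i,F,G]
After op 4 (rotate(+3)): offset=1, physical=[A,B,C,D,i,F,G,H,E], logical=[B,C,D,i,F,G,H,E,A]
After op 5 (rotate(-3)): offset=7, physical=[A,B,C,D,i,F,G,H,E], logical=[H,E,A,B,C,D,i,F,G]
After op 6 (rotate(-1)): offset=6, physical=[A,B,C,D,i,F,G,H,E], logical=[G,H,E,A,B,C,D,i,F]
After op 7 (rotate(+2)): offset=8, physical=[A,B,C,D,i,F,G,H,E], logical=[E,A,B,C,D,i,F,G,H]
After op 8 (swap(3, 4)): offset=8, physical=[A,B,D,C,i,F,G,H,E], logical=[E,A,B,D,C,i,F,G,H]
After op 9 (rotate(-2)): offset=6, physical=[A,B,D,C,i,F,G,H,E], logical=[G,H,E,A,B,D,C,i,F]
After op 10 (swap(1, 3)): offset=6, physical=[H,B,D,C,i,F,G,A,E], logical=[G,A,E,H,B,D,C,i,F]
After op 11 (swap(7, 5)): offset=6, physical=[H,B,i,C,D,F,G,A,E], logical=[G,A,E,H,B,i,C,D,F]

Answer: B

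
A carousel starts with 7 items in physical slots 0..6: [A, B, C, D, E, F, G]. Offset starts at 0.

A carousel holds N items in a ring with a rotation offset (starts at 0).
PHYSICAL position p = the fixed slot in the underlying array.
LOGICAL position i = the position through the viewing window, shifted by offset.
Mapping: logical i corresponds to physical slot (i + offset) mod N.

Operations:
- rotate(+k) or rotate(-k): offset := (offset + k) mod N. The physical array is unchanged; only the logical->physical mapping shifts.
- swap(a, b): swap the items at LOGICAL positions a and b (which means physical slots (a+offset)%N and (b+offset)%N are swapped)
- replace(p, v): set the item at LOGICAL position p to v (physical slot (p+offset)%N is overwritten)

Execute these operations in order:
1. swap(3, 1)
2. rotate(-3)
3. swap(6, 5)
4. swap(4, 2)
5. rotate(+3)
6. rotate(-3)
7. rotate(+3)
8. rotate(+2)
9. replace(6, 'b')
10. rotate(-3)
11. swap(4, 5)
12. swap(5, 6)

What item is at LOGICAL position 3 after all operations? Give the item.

Answer: B

Derivation:
After op 1 (swap(3, 1)): offset=0, physical=[A,D,C,B,E,F,G], logical=[A,D,C,B,E,F,G]
After op 2 (rotate(-3)): offset=4, physical=[A,D,C,B,E,F,G], logical=[E,F,G,A,D,C,B]
After op 3 (swap(6, 5)): offset=4, physical=[A,D,B,C,E,F,G], logical=[E,F,G,A,D,B,C]
After op 4 (swap(4, 2)): offset=4, physical=[A,G,B,C,E,F,D], logical=[E,F,D,A,G,B,C]
After op 5 (rotate(+3)): offset=0, physical=[A,G,B,C,E,F,D], logical=[A,G,B,C,E,F,D]
After op 6 (rotate(-3)): offset=4, physical=[A,G,B,C,E,F,D], logical=[E,F,D,A,G,B,C]
After op 7 (rotate(+3)): offset=0, physical=[A,G,B,C,E,F,D], logical=[A,G,B,C,E,F,D]
After op 8 (rotate(+2)): offset=2, physical=[A,G,B,C,E,F,D], logical=[B,C,E,F,D,A,G]
After op 9 (replace(6, 'b')): offset=2, physical=[A,b,B,C,E,F,D], logical=[B,C,E,F,D,A,b]
After op 10 (rotate(-3)): offset=6, physical=[A,b,B,C,E,F,D], logical=[D,A,b,B,C,E,F]
After op 11 (swap(4, 5)): offset=6, physical=[A,b,B,E,C,F,D], logical=[D,A,b,B,E,C,F]
After op 12 (swap(5, 6)): offset=6, physical=[A,b,B,E,F,C,D], logical=[D,A,b,B,E,F,C]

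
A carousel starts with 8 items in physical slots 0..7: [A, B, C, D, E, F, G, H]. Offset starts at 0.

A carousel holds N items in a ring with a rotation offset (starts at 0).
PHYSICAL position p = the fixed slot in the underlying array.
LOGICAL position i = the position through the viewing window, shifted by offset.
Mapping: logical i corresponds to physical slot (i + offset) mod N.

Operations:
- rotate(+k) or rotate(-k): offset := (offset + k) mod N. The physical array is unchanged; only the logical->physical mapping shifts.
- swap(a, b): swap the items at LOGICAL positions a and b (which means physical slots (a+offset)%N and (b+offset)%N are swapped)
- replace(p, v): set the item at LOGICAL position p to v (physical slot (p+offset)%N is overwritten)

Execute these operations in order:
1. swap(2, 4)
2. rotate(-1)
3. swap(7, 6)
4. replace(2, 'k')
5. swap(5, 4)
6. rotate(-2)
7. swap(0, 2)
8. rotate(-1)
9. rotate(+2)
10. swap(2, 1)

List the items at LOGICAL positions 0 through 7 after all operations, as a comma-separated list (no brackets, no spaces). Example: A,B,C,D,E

Answer: F,A,G,k,E,C,D,H

Derivation:
After op 1 (swap(2, 4)): offset=0, physical=[A,B,E,D,C,F,G,H], logical=[A,B,E,D,C,F,G,H]
After op 2 (rotate(-1)): offset=7, physical=[A,B,E,D,C,F,G,H], logical=[H,A,B,E,D,C,F,G]
After op 3 (swap(7, 6)): offset=7, physical=[A,B,E,D,C,G,F,H], logical=[H,A,B,E,D,C,G,F]
After op 4 (replace(2, 'k')): offset=7, physical=[A,k,E,D,C,G,F,H], logical=[H,A,k,E,D,C,G,F]
After op 5 (swap(5, 4)): offset=7, physical=[A,k,E,C,D,G,F,H], logical=[H,A,k,E,C,D,G,F]
After op 6 (rotate(-2)): offset=5, physical=[A,k,E,C,D,G,F,H], logical=[G,F,H,A,k,E,C,D]
After op 7 (swap(0, 2)): offset=5, physical=[A,k,E,C,D,H,F,G], logical=[H,F,G,A,k,E,C,D]
After op 8 (rotate(-1)): offset=4, physical=[A,k,E,C,D,H,F,G], logical=[D,H,F,G,A,k,E,C]
After op 9 (rotate(+2)): offset=6, physical=[A,k,E,C,D,H,F,G], logical=[F,G,A,k,E,C,D,H]
After op 10 (swap(2, 1)): offset=6, physical=[G,k,E,C,D,H,F,A], logical=[F,A,G,k,E,C,D,H]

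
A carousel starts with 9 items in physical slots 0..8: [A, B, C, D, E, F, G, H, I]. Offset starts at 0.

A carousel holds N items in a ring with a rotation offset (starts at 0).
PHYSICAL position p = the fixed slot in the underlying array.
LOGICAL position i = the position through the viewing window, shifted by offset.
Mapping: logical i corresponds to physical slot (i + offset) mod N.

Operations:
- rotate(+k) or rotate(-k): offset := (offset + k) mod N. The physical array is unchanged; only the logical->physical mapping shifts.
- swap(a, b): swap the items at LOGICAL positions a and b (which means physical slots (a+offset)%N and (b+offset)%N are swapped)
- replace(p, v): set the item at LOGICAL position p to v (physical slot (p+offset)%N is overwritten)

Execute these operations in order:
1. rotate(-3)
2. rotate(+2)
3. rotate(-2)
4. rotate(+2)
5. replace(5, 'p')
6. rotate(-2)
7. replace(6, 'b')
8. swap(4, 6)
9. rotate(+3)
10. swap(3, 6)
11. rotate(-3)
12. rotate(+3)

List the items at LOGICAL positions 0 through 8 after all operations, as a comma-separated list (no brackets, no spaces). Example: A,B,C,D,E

After op 1 (rotate(-3)): offset=6, physical=[A,B,C,D,E,F,G,H,I], logical=[G,H,I,A,B,C,D,E,F]
After op 2 (rotate(+2)): offset=8, physical=[A,B,C,D,E,F,G,H,I], logical=[I,A,B,C,D,E,F,G,H]
After op 3 (rotate(-2)): offset=6, physical=[A,B,C,D,E,F,G,H,I], logical=[G,H,I,A,B,C,D,E,F]
After op 4 (rotate(+2)): offset=8, physical=[A,B,C,D,E,F,G,H,I], logical=[I,A,B,C,D,E,F,G,H]
After op 5 (replace(5, 'p')): offset=8, physical=[A,B,C,D,p,F,G,H,I], logical=[I,A,B,C,D,p,F,G,H]
After op 6 (rotate(-2)): offset=6, physical=[A,B,C,D,p,F,G,H,I], logical=[G,H,I,A,B,C,D,p,F]
After op 7 (replace(6, 'b')): offset=6, physical=[A,B,C,b,p,F,G,H,I], logical=[G,H,I,A,B,C,b,p,F]
After op 8 (swap(4, 6)): offset=6, physical=[A,b,C,B,p,F,G,H,I], logical=[G,H,I,A,b,C,B,p,F]
After op 9 (rotate(+3)): offset=0, physical=[A,b,C,B,p,F,G,H,I], logical=[A,b,C,B,p,F,G,H,I]
After op 10 (swap(3, 6)): offset=0, physical=[A,b,C,G,p,F,B,H,I], logical=[A,b,C,G,p,F,B,H,I]
After op 11 (rotate(-3)): offset=6, physical=[A,b,C,G,p,F,B,H,I], logical=[B,H,I,A,b,C,G,p,F]
After op 12 (rotate(+3)): offset=0, physical=[A,b,C,G,p,F,B,H,I], logical=[A,b,C,G,p,F,B,H,I]

Answer: A,b,C,G,p,F,B,H,I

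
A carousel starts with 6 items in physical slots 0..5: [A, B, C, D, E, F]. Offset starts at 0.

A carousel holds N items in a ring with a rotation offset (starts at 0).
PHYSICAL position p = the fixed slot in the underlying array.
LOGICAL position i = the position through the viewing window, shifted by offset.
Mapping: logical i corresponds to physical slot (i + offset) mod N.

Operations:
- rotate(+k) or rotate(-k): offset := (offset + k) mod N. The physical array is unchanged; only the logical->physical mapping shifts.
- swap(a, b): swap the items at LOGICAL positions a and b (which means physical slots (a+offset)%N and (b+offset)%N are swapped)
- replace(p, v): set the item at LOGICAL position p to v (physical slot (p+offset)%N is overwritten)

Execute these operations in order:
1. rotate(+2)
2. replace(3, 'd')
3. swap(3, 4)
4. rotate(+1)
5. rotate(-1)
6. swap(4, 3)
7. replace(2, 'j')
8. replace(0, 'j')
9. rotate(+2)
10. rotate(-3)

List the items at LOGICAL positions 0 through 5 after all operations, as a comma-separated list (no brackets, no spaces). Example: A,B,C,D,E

Answer: B,j,D,j,d,A

Derivation:
After op 1 (rotate(+2)): offset=2, physical=[A,B,C,D,E,F], logical=[C,D,E,F,A,B]
After op 2 (replace(3, 'd')): offset=2, physical=[A,B,C,D,E,d], logical=[C,D,E,d,A,B]
After op 3 (swap(3, 4)): offset=2, physical=[d,B,C,D,E,A], logical=[C,D,E,A,d,B]
After op 4 (rotate(+1)): offset=3, physical=[d,B,C,D,E,A], logical=[D,E,A,d,B,C]
After op 5 (rotate(-1)): offset=2, physical=[d,B,C,D,E,A], logical=[C,D,E,A,d,B]
After op 6 (swap(4, 3)): offset=2, physical=[A,B,C,D,E,d], logical=[C,D,E,d,A,B]
After op 7 (replace(2, 'j')): offset=2, physical=[A,B,C,D,j,d], logical=[C,D,j,d,A,B]
After op 8 (replace(0, 'j')): offset=2, physical=[A,B,j,D,j,d], logical=[j,D,j,d,A,B]
After op 9 (rotate(+2)): offset=4, physical=[A,B,j,D,j,d], logical=[j,d,A,B,j,D]
After op 10 (rotate(-3)): offset=1, physical=[A,B,j,D,j,d], logical=[B,j,D,j,d,A]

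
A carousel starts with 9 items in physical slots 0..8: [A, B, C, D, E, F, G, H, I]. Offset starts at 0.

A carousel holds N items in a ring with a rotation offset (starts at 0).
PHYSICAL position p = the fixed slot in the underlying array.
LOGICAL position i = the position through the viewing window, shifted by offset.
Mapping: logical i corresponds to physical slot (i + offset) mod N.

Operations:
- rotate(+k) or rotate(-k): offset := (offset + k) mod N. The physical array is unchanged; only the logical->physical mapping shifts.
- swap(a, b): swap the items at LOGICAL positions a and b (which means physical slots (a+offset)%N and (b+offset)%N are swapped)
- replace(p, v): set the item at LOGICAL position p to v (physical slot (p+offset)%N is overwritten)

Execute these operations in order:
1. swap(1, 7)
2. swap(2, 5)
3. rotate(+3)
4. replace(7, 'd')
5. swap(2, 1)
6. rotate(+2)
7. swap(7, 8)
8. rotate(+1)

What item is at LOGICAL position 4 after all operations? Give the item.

Answer: d

Derivation:
After op 1 (swap(1, 7)): offset=0, physical=[A,H,C,D,E,F,G,B,I], logical=[A,H,C,D,E,F,G,B,I]
After op 2 (swap(2, 5)): offset=0, physical=[A,H,F,D,E,C,G,B,I], logical=[A,H,F,D,E,C,G,B,I]
After op 3 (rotate(+3)): offset=3, physical=[A,H,F,D,E,C,G,B,I], logical=[D,E,C,G,B,I,A,H,F]
After op 4 (replace(7, 'd')): offset=3, physical=[A,d,F,D,E,C,G,B,I], logical=[D,E,C,G,B,I,A,d,F]
After op 5 (swap(2, 1)): offset=3, physical=[A,d,F,D,C,E,G,B,I], logical=[D,C,E,G,B,I,A,d,F]
After op 6 (rotate(+2)): offset=5, physical=[A,d,F,D,C,E,G,B,I], logical=[E,G,B,I,A,d,F,D,C]
After op 7 (swap(7, 8)): offset=5, physical=[A,d,F,C,D,E,G,B,I], logical=[E,G,B,I,A,d,F,C,D]
After op 8 (rotate(+1)): offset=6, physical=[A,d,F,C,D,E,G,B,I], logical=[G,B,I,A,d,F,C,D,E]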